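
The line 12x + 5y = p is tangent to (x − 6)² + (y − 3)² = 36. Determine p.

p = 9 or p = 165

The line touches the circle iff its distance from (6, 3) is 6:
|12·6 + 5·3 − p| / √169 = 6
|p − (87)| = 6·13, so p = 165 or p = 9.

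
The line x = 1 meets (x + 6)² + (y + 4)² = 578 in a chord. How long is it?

Centre (−6, −4), r² = 578. Perpendicular distance d from centre to line = |−7| / √1 = 7.
Half the chord is √(r² − d²) = √(529), so the full chord is 46.

46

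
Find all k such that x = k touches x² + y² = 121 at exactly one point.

The line touches the circle iff its distance from (0, 0) is 11:
|1·0 + 0·0 − k| / √1 = 11
|k| = 11, so k = 11 or k = −11.

k = −11 or k = 11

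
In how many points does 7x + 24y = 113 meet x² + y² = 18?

0

Centre (0, 0), r² = 18. Distance² from centre to line = (−113)²/625 = 12769/625.
Since d² > r², the line lies outside the circle.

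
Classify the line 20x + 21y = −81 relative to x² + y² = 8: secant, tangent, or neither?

secant

Centre (0, 0), r² = 8. Distance² from centre to line = (81)²/841 = 6561/841.
Since d² < r², the line cuts the circle twice.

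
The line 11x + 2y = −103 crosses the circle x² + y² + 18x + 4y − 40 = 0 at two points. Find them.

Express y = (−103 − 11x)/2 and substitute into the circle:
125x² + 2250x + 9625 = 0  ⟹  x² + 18x + 77 = 0
x = −7 or x = −11, giving (−7, −13) and (−11, 9).

(−11, 9) and (−7, −13)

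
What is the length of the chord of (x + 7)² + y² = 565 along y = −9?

44

The distance from (−7, 0) to the line is 9, and r² = 565.
Half the chord is √(r² − d²) = √(484), so the full chord is 44.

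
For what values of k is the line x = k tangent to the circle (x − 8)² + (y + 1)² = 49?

k = 1 or k = 15

The line touches the circle iff its distance from (8, −1) is 7:
|1·8 + 0·(−1) − k| / √1 = 7
|k − (8)| = 7, so k = 15 or k = 1.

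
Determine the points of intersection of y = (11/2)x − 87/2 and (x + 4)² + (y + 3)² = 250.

(5, −16) and (9, 6)

Express y = (−87 + 11x)/2 and substitute into the circle:
125x² − 1750x + 5625 = 0  ⟹  x² − 14x + 45 = 0
x = 9 or x = 5, giving (9, 6) and (5, −16).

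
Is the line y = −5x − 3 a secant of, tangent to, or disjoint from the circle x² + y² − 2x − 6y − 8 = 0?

secant

d² = (5·1 + 1·3 − (−3))²/26 = 121/26; r² = 18.
Since d² < r², the line cuts the circle twice.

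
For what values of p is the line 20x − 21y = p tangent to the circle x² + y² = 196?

p = −406 or p = 406

Tangency holds when the distance from the centre (0, 0) to the line equals the radius 14:
|20·0 − 21·0 − p| / √841 = 14
|p| = 14·29, so p = 406 or p = −406.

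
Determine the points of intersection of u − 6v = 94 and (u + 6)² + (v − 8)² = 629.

From the line, v = (−94 + u)/6. Substituting:
37u² + 148u − 1184 = 0  ⟹  u² + 4u − 32 = 0
u = 4 or u = −8, giving (4, −15) and (−8, −17).

(−8, −17) and (4, −15)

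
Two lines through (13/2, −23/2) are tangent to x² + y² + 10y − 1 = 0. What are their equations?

x + 5y = −51 and 5x + y = 21

Let a tangent through (13/2, −23/2) have slope m. Its distance from (0, −5) must equal √26:
(−13/2m − (13/2))² = 26(m² + 1)
5m² + 26m + 5 = 0, so m = −1/5 or m = −5.
With m = −1/5: x + 5y = −51. With m = −5: 5x + y = 21.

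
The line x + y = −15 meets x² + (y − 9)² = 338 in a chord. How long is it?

Centre (0, 9), r² = 338. Perpendicular distance d from centre to line = |24| / √2 = 24/√2.
Chord = 2√(r² − d²) = 2·√(50) = 10√2.

10√2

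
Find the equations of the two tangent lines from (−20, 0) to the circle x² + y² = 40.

Write the tangent as mx − y + (0 − m·(−20)) = 0 and set its distance from the centre to 2√10:
(20m − (0))² = 40(m² + 1)
9m² − 1 = 0, so m = −1/3 or m = 1/3.
Through (−20, 0) these give x + 3y = −20 and x − 3y = −20.

x + 3y = −20 and x − 3y = −20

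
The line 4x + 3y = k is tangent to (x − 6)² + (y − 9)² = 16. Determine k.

k = 31 or k = 71

The line touches the circle iff its distance from (6, 9) is 4:
|4·6 + 3·9 − k| / √25 = 4
|k − (51)| = 4·5, so k = 71 or k = 31.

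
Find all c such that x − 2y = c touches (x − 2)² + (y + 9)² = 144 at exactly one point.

c = 20 ± 12√5

For a tangent, require d(centre, line) = r = 12.
|1·2 − 2·(−9) − c| / √5 = 12
|c − (20)| = 12√5.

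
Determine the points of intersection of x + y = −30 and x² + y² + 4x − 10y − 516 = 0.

(−19, −11) and (−18, −12)

Substitute y = −x − 30:
2x² + 74x + 684 = 0  ⟹  x² + 37x + 342 = 0
x = −18 or x = −19, giving (−18, −12) and (−19, −11).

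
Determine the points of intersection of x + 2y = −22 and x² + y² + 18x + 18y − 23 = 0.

From the line, y = (−22 − x)/2. Substituting:
5x² + 80x − 400 = 0  ⟹  x² + 16x − 80 = 0
x = 4 or x = −20, giving (4, −13) and (−20, −1).

(−20, −1) and (4, −13)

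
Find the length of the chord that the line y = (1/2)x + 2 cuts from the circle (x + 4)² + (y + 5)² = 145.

10√5

Express y = (4 + x)/2 and substitute into the circle:
5x² + 60x − 320 = 0  ⟹  x² + 12x − 64 = 0
x = 4 or x = −16, giving (4, 4) and (−16, −6).
Chord length = distance between (4, 4) and (−16, −6) = √500 = 10√5.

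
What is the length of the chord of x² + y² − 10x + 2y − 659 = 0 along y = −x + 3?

Substitute y = −x + 3:
2x² − 18x − 644 = 0  ⟹  x² − 9x − 322 = 0
x = 23 or x = −14, giving (23, −20) and (−14, 17).
|(23, −20) − (−14, 17)| = √((37)² + (−37)²) = 37√2.

37√2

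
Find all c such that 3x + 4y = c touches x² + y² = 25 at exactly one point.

For a tangent, require d(centre, line) = r = 5.
|3·0 + 4·0 − c| / √25 = 5
|c| = 5·5, so c = 25 or c = −25.

c = −25 or c = 25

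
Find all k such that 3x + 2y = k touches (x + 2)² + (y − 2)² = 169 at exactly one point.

k = −2 ± 13√13

Tangency holds when the distance from the centre (−2, 2) to the line equals the radius 13:
|3·(−2) + 2·2 − k| / √13 = 13
|k − (−2)| = 13√13.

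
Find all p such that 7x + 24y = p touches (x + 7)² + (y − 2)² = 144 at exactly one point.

For a tangent, require d(centre, line) = r = 12.
|7·(−7) + 24·2 − p| / √625 = 12
|p − (−1)| = 12·25, so p = 299 or p = −301.

p = −301 or p = 299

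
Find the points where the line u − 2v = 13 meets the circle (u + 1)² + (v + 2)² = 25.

From the line, v = (−13 + u)/2. Substituting:
5u² − 10u − 15 = 0  ⟹  u² − 2u − 3 = 0
u = 3 or u = −1, giving (3, −5) and (−1, −7).

(−1, −7) and (3, −5)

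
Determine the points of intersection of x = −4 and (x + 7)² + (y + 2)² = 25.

The line gives x = −4. Substituting into the circle:
y² + 4y − 12 = 0
y = 2 or y = −6, giving (−4, 2) and (−4, −6).

(−4, −6) and (−4, 2)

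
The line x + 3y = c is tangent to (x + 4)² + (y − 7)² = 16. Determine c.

c = 17 ± 4√10

For a tangent, require d(centre, line) = r = 4.
|1·(−4) + 3·7 − c| / √10 = 4
|c − (17)| = 4√10.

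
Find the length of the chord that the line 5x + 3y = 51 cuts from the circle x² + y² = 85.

√34

From the line, y = (51 − 5x)/3. Substituting:
34x² − 510x + 1836 = 0  ⟹  x² − 15x + 54 = 0
x = 9 or x = 6, giving (9, 2) and (6, 7).
|(9, 2) − (6, 7)| = √((3)² + (−5)²) = √34.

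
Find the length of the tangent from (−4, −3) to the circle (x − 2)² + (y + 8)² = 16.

3√5

The centre is (2, −8) and r = 4. The square of the distance from P to the centre is 36 + 25 = 61.
Power of the point: PT² = |PO|² − r² = 45, so PT = 3√5.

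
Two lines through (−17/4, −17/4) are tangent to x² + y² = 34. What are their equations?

5x + 3y = −34 and 3x + 5y = −34

Let a tangent through (−17/4, −17/4) have slope m. Its distance from (0, 0) must equal √34:
[m·(17/4) − (17/4)]² = 34(m² + 1)
15m² + 34m + 15 = 0, so m = −5/3 or m = −3/5.
Through (−17/4, −17/4) these give 5x + 3y = −34 and 3x + 5y = −34.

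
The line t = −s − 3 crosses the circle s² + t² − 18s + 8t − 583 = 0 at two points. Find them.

Substitute t = −s − 3:
2s² − 20s − 598 = 0  ⟹  s² − 10s − 299 = 0
s = 23 or s = −13, giving (23, −26) and (−13, 10).

(−13, 10) and (23, −26)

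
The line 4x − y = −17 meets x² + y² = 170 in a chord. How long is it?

Express y = 4x + 17 and substitute into the circle:
17x² + 136x + 119 = 0  ⟹  x² + 8x + 7 = 0
x = −1 or x = −7, giving (−1, 13) and (−7, −11).
|(−1, 13) − (−7, −11)| = √((6)² + (24)²) = 6√17.

6√17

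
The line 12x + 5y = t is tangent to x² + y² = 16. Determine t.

The line touches the circle iff its distance from (0, 0) is 4:
|12·0 + 5·0 − t| / √169 = 4
|t| = 4·13, so t = 52 or t = −52.

t = −52 or t = 52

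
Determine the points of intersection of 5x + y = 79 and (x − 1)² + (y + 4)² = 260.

(15, 4) and (17, −6)

From the line, y = −5x + 79. Substituting:
26x² − 832x + 6630 = 0  ⟹  x² − 32x + 255 = 0
x = 17 or x = 15, giving (17, −6) and (15, 4).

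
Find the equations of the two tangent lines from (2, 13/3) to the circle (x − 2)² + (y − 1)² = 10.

A line y − (13/3) = m(x − (2)) is tangent when its distance from (2, 1) is √10:
[m·(0) − (−10/3)]² = 10(m² + 1)
9m² − 1 = 0, so m = −1/3 or m = 1/3.
With m = −1/3: x + 3y = 15. With m = 1/3: x − 3y = −11.

x + 3y = 15 and x − 3y = −11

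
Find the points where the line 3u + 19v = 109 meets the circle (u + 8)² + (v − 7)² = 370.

(−27, 10) and (11, 4)

Substitute v = (109 − 3u)/19:
370u² + 5920u − 109890 = 0  ⟹  u² + 16u − 297 = 0
u = 11 or u = −27, giving (11, 4) and (−27, 10).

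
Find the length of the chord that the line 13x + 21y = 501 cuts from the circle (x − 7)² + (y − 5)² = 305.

Substitute y = (501 − 13x)/21:
610x² − 16470x + 43920 = 0  ⟹  x² − 27x + 72 = 0
x = 24 or x = 3, giving (24, 9) and (3, 22).
|(24, 9) − (3, 22)| = √((21)² + (−13)²) = √610.

√610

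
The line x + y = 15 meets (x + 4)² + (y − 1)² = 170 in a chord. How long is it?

4√2

Substitute y = −x + 15:
2x² − 20x + 42 = 0  ⟹  x² − 10x + 21 = 0
x = 7 or x = 3, giving (7, 8) and (3, 12).
|(7, 8) − (3, 12)| = √((4)² + (−4)²) = 4√2.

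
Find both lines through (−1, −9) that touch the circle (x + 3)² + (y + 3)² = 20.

Let a tangent through (−1, −9) have slope m. Its distance from (−3, −3) must equal 2√5:
(−2m − (6))² = 20(m² + 1)
2m² − 3m − 2 = 0, so m = −1/2 or m = 2.
Through (−1, −9) these give x + 2y = −19 and 2x − y = 7.

x + 2y = −19 and 2x − y = 7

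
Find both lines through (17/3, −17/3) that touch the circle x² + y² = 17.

A line y − (−17/3) = m(x − (17/3)) is tangent when its distance from (0, 0) is √17:
[m·(−17/3) − (17/3)]² = 17(m² + 1)
4m² + 17m + 4 = 0, so m = −1/4 or m = −4.
With m = −1/4: x + 4y = −17. With m = −4: 4x + y = 17.

x + 4y = −17 and 4x + y = 17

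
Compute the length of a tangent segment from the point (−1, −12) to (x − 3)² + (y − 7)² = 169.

4√13

With centre O = (3, 7), |OP|² = 377 and r² = 169.
By the tangent–radius right angle, tangent length = √(|PO|² − r²) = √208 = 4√13.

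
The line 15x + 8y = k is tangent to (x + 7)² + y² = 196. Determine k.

For a tangent, require d(centre, line) = r = 14.
|15·(−7) + 8·0 − k| / √289 = 14
|k − (−105)| = 14·17, so k = 133 or k = −343.

k = −343 or k = 133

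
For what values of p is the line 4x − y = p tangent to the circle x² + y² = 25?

p = ±5√17

The line touches the circle iff its distance from (0, 0) is 5:
|4·0 − 1·0 − p| / √17 = 5
|p| = 5√17.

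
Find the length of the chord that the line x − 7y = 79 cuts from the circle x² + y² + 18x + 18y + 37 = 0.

15√2

From the line, y = (−79 + x)/7. Substituting:
50x² + 850x − 1900 = 0  ⟹  x² + 17x − 38 = 0
x = 2 or x = −19, giving (2, −11) and (−19, −14).
Chord length = distance between (2, −11) and (−19, −14) = √450 = 15√2.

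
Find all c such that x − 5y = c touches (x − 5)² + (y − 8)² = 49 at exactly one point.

For a tangent, require d(centre, line) = r = 7.
|1·5 − 5·8 − c| / √26 = 7
|c − (−35)| = 7√26.

c = −35 ± 7√26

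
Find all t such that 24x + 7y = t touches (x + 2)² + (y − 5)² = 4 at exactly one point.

For a tangent, require d(centre, line) = r = 2.
|24·(−2) + 7·5 − t| / √625 = 2
|t − (−13)| = 2·25, so t = 37 or t = −63.

t = −63 or t = 37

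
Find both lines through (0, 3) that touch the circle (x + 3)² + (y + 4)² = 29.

5x + 2y = 6 and 2x − 5y = −15

Let a tangent through (0, 3) have slope m. Its distance from (−3, −4) must equal √29:
(−3m − (−7))² = 29(m² + 1)
10m² + 21m − 10 = 0, so m = −5/2 or m = 2/5.
With m = −5/2: 5x + 2y = 6. With m = 2/5: 2x − 5y = −15.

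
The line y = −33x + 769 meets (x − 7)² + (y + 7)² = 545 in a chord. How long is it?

√1090

Express y = −33x + 769 and substitute into the circle:
1090x² − 51230x + 601680 = 0  ⟹  x² − 47x + 552 = 0
x = 24 or x = 23, giving (24, −23) and (23, 10).
Chord length = distance between (24, −23) and (23, 10) = √1090 = √1090.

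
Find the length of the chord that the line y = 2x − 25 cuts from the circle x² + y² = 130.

From the line, y = 2x − 25. Substituting:
5x² − 100x + 495 = 0  ⟹  x² − 20x + 99 = 0
x = 11 or x = 9, giving (11, −3) and (9, −7).
Chord length = distance between (11, −3) and (9, −7) = √20 = 2√5.

2√5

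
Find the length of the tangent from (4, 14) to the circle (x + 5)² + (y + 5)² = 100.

With centre O = (−5, −5), |OP|² = 442 and r² = 100.
Power of the point: PT² = |PO|² − r² = 342, so PT = 3√38.

3√38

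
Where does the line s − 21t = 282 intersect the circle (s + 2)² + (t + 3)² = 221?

(−12, −14) and (9, −13)

From the line, t = (−282 + s)/21. Substituting:
442s² + 1326s − 47736 = 0  ⟹  s² + 3s − 108 = 0
s = 9 or s = −12, giving (9, −13) and (−12, −14).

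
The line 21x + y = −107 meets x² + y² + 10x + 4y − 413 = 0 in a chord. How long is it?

The distance from (−5, −2) to the line is 0/√442, and r² = 442.
Half the chord is √(r² − d²) = √(442), so the full chord is 2√442.

2√442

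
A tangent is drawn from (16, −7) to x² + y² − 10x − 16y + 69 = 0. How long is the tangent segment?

Centre (5, 8), r² = 20. |PO|² = (11)² + (−15)² = 346.
By the tangent–radius right angle, tangent length = √(|PO|² − r²) = √326.

√326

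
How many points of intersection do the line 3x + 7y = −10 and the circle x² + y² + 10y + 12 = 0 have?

2

Substituting the line into the circle gives 58x² − 150x − 12 = 0.
Discriminant = (−150)² − 4·58·(−12) = 25284 > 0.
Two real roots: the line is a secant.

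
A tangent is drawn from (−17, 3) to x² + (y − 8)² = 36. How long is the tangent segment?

√278

The centre is (0, 8) and r = 6. The square of the distance from P to the centre is 289 + 25 = 314.
Power of the point: PT² = |PO|² − r² = 278, so PT = √278.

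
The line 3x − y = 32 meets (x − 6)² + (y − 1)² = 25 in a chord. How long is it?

The distance from (6, 1) to the line is 15/√10, and r² = 25.
Half the chord is √(r² − d²) = √(5/2), so the full chord is √10.

√10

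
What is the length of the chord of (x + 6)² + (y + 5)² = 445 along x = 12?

22

Centre (−6, −5), r² = 445. Perpendicular distance d from centre to line = |−18| / √1 = 18.
Half the chord is √(r² − d²) = √(121), so the full chord is 22.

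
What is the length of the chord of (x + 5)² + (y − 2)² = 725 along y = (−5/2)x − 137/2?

6√29

The distance from (−5, 2) to the line is 116/√29, and r² = 725.
Half the chord is √(r² − d²) = √(261), so the full chord is 6√29.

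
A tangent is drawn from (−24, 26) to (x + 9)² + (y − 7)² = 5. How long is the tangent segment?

√581

The centre is (−9, 7) and r = √5. The square of the distance from P to the centre is 225 + 361 = 586.
The tangent meets the radius at right angles, so tangent² = |PO|² − r² = 586 − 5 = 581.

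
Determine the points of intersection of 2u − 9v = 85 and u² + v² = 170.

Express v = (−85 + 2u)/9 and substitute into the circle:
85u² − 340u − 6545 = 0  ⟹  u² − 4u − 77 = 0
u = 11 or u = −7, giving (11, −7) and (−7, −11).

(−7, −11) and (11, −7)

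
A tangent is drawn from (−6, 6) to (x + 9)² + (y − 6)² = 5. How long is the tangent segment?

The centre is (−9, 6) and r = √5. The square of the distance from P to the centre is 9 + 0 = 9.
The tangent meets the radius at right angles, so tangent² = |PO|² − r² = 9 − 5 = 4.

2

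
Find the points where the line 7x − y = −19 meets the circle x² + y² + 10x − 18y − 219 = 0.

(−4, −9) and (1, 26)

Substitute y = 7x + 19:
50x² + 150x − 200 = 0  ⟹  x² + 3x − 4 = 0
x = 1 or x = −4, giving (1, 26) and (−4, −9).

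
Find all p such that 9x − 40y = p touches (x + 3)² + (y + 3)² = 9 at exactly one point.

For a tangent, require d(centre, line) = r = 3.
|9·(−3) − 40·(−3) − p| / √1681 = 3
|p − (93)| = 3·41, so p = 216 or p = −30.

p = −30 or p = 216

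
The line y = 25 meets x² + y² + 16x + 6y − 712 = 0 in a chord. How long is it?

2

The distance from (−8, −3) to the line is 28, and r² = 785.
Chord = 2√(r² − d²) = 2·√(1) = 2.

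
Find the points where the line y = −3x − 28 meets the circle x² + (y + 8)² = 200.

(−10, 2) and (−2, −22)

Express y = −3x − 28 and substitute into the circle:
10x² + 120x + 200 = 0  ⟹  x² + 12x + 20 = 0
x = −2 or x = −10, giving (−2, −22) and (−10, 2).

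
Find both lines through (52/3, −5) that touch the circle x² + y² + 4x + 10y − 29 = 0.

Write the tangent as mx − y + (−5 − m·(52/3)) = 0 and set its distance from the centre to √58:
(−58/3m − (0))² = 58(m² + 1)
49m² − 9 = 0, so m = 3/7 or m = −3/7.
With m = 3/7: 3x − 7y = 87. With m = −3/7: 3x + 7y = 17.

3x − 7y = 87 and 3x + 7y = 17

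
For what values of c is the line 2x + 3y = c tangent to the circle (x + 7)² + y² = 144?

The line touches the circle iff its distance from (−7, 0) is 12:
|2·(−7) + 3·0 − c| / √13 = 12
|c − (−14)| = 12√13.

c = −14 ± 12√13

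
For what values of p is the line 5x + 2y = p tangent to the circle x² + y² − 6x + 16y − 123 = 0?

Tangency holds when the distance from the centre (3, −8) to the line equals the radius 14:
|5·3 + 2·(−8) − p| / √29 = 14
|p − (−1)| = 14√29.

p = −1 ± 14√29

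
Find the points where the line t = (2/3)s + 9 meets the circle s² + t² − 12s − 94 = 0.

Substitute t = (27 + 2s)/3:
13s² − 117 = 0  ⟹  s² − 9 = 0
s = 3 or s = −3, giving (3, 11) and (−3, 7).

(−3, 7) and (3, 11)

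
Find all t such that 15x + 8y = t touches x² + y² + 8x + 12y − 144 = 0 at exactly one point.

t = −346 or t = 130

For a tangent, require d(centre, line) = r = 14.
|15·(−4) + 8·(−6) − t| / √289 = 14
|t − (−108)| = 14·17, so t = 130 or t = −346.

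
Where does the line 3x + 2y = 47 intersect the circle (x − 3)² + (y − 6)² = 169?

(3, 19) and (15, 1)

Substitute y = (47 − 3x)/2:
13x² − 234x + 585 = 0  ⟹  x² − 18x + 45 = 0
x = 15 or x = 3, giving (15, 1) and (3, 19).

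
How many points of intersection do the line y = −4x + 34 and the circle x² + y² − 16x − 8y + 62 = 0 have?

2

Substituting the line into the circle gives 17x² − 256x + 946 = 0.
Discriminant = (−256)² − 4·17·(946) = 1208 > 0.
Two real roots: the line is a secant.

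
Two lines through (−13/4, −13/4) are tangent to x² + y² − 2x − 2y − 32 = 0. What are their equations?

A line y − (−13/4) = m(x − (−13/4)) is tangent when its distance from (1, 1) is √34:
[m·(17/4) − (17/4)]² = 34(m² + 1)
15m² + 34m + 15 = 0, so m = −5/3 or m = −3/5.
Through (−13/4, −13/4) these give 5x + 3y = −26 and 3x + 5y = −26.

5x + 3y = −26 and 3x + 5y = −26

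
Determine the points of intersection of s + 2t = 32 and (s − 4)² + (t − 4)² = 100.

(4, 14) and (12, 10)

Substitute t = (32 − s)/2:
5s² − 80s + 240 = 0  ⟹  s² − 16s + 48 = 0
s = 12 or s = 4, giving (12, 10) and (4, 14).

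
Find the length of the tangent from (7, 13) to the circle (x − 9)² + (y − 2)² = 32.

√93

The centre is (9, 2) and r = 4√2. The square of the distance from P to the centre is 4 + 121 = 125.
By the tangent–radius right angle, tangent length = √(|PO|² − r²) = √93.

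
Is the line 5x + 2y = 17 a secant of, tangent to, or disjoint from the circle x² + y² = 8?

disjoint

d² = (5·0 + 2·0 − (17))²/29 = 289/29; r² = 8.
Since d² > r², the line lies outside the circle.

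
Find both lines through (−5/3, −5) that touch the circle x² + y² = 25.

Write the tangent as mx − y + (−5 − m·(−5/3)) = 0 and set its distance from the centre to 5:
[m·(5/3) − (5)]² = 25(m² + 1)
4m² + 3m = 0, so m = −3/4 or m = 0.
With m = −3/4: 3x + 4y = −25. With m = 0: y = −5.

3x + 4y = −25 and y = −5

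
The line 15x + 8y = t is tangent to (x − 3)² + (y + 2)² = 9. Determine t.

The line touches the circle iff its distance from (3, −2) is 3:
|15·3 + 8·(−2) − t| / √289 = 3
|t − (29)| = 3·17, so t = 80 or t = −22.

t = −22 or t = 80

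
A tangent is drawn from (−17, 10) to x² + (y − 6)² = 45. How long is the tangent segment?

2√65

The centre is (0, 6) and r = 3√5. The square of the distance from P to the centre is 289 + 16 = 305.
Power of the point: PT² = |PO|² − r² = 260, so PT = 2√65.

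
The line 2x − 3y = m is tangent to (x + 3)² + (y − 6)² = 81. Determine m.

For a tangent, require d(centre, line) = r = 9.
|2·(−3) − 3·6 − m| / √13 = 9
|m − (−24)| = 9√13.

m = −24 ± 9√13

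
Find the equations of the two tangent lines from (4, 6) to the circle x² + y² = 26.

A line y − (6) = m(x − (4)) is tangent when its distance from (0, 0) is √26:
[m·(−4) − (−6)]² = 26(m² + 1)
5m² + 24m − 5 = 0, so m = −5 or m = 1/5.
Through (4, 6) these give 5x + y = 26 and x − 5y = −26.

5x + y = 26 and x − 5y = −26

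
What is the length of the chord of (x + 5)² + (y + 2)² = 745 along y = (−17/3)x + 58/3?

3√298

Substitute y = (58 − 17x)/3:
298x² − 2086x − 2384 = 0  ⟹  x² − 7x − 8 = 0
x = 8 or x = −1, giving (8, −26) and (−1, 25).
|(8, −26) − (−1, 25)| = √((9)² + (−51)²) = 3√298.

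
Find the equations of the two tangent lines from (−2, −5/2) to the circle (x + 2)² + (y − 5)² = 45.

Write the tangent as mx − y + (−5/2 − m·(−2)) = 0 and set its distance from the centre to 3√5:
(0m − (15/2))² = 45(m² + 1)
4m² − 1 = 0, so m = 1/2 or m = −1/2.
With m = 1/2: x − 2y = 3. With m = −1/2: x + 2y = −7.

x − 2y = 3 and x + 2y = −7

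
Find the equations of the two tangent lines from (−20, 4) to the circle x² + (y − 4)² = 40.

x − 3y = −32 and x + 3y = −8

Write the tangent as mx − y + (4 − m·(−20)) = 0 and set its distance from the centre to 2√10:
(20m − (0))² = 40(m² + 1)
9m² − 1 = 0, so m = 1/3 or m = −1/3.
With m = 1/3: x − 3y = −32. With m = −1/3: x + 3y = −8.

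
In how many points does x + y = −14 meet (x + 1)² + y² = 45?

d² = (1·(−1) + 1·0 − (−14))²/2 = 169/2; r² = 45.
Since d² > r², the line lies outside the circle.

0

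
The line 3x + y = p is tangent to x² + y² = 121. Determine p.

The line touches the circle iff its distance from (0, 0) is 11:
|3·0 + 1·0 − p| / √10 = 11
|p| = 11√10.

p = ±11√10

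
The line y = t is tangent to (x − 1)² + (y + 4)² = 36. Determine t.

The line touches the circle iff its distance from (1, −4) is 6:
|0·1 + 1·(−4) − t| / √1 = 6
|t − (−4)| = 6, so t = 2 or t = −10.

t = −10 or t = 2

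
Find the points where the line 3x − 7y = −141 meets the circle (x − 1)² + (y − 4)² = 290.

(−12, 15) and (2, 21)

Express y = (141 + 3x)/7 and substitute into the circle:
58x² + 580x − 1392 = 0  ⟹  x² + 10x − 24 = 0
x = 2 or x = −12, giving (2, 21) and (−12, 15).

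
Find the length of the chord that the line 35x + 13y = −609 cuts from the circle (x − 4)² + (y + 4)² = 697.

√1394

From the line, y = (−609 − 35x)/13. Substituting:
1394x² + 37638x + 195160 = 0  ⟹  x² + 27x + 140 = 0
x = −7 or x = −20, giving (−7, −28) and (−20, 7).
Chord length = distance between (−7, −28) and (−20, 7) = √1394 = √1394.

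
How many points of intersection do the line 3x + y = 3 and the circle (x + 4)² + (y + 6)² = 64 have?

d² = (3·(−4) + 1·(−6) − (3))²/10 = 441/10; r² = 64.
Since d² < r², the line cuts the circle twice.

2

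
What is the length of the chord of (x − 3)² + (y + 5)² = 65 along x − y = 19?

The distance from (3, −5) to the line is 11/√2, and r² = 65.
Chord = 2√(r² − d²) = 2·√(9/2) = 3√2.

3√2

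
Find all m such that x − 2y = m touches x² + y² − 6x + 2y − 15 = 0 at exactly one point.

For a tangent, require d(centre, line) = r = 5.
|1·3 − 2·(−1) − m| / √5 = 5
|m − (5)| = 5√5.

m = 5 ± 5√5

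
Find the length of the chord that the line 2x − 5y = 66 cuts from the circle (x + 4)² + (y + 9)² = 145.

Centre (−4, −9), r² = 145. Perpendicular distance d from centre to line = |−29| / √29 = 29/√29.
Half the chord is √(r² − d²) = √(116), so the full chord is 4√29.

4√29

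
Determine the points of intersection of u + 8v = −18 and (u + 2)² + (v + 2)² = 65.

(−10, −1) and (6, −3)

Express v = (−18 − u)/8 and substitute into the circle:
65u² + 260u − 3900 = 0  ⟹  u² + 4u − 60 = 0
u = 6 or u = −10, giving (6, −3) and (−10, −1).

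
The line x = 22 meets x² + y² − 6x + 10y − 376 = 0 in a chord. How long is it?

14

Centre (3, −5), r² = 410. Perpendicular distance d from centre to line = |−19| / √1 = 19.
Chord = 2√(r² − d²) = 2·√(49) = 14.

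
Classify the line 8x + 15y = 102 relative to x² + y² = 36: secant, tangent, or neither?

Substituting the line into the circle gives 289x² − 1632x + 2304 = 0.
Δ = 2663424 − 2663424 = 0.
A repeated root: the line is tangent.

tangent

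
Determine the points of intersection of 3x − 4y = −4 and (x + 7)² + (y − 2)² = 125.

(−12, −8) and (4, 4)

From the line, y = (4 + 3x)/4. Substituting:
25x² + 200x − 1200 = 0  ⟹  x² + 8x − 48 = 0
x = 4 or x = −12, giving (4, 4) and (−12, −8).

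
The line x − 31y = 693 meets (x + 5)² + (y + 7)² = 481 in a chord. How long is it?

Centre (−5, −7), r² = 481. Perpendicular distance d from centre to line = |−481| / √962 = 481/√962.
Chord = 2√(r² − d²) = 2·√(481/2) = √962.

√962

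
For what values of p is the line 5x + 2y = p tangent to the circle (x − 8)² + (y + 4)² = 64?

Tangency holds when the distance from the centre (8, −4) to the line equals the radius 8:
|5·8 + 2·(−4) − p| / √29 = 8
|p − (32)| = 8√29.

p = 32 ± 8√29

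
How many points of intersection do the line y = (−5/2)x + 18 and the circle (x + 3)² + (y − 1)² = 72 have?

Substituting the line into the circle gives 29x² − 316x + 904 = 0.
Discriminant = (−316)² − 4·29·(904) = −5008 < 0.
No real roots: the line does not meet the circle.

0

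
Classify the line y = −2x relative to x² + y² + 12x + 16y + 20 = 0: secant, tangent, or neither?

Centre (−6, −8), r² = 80. Distance² from centre to line = (−20)²/5 = 80.
Since d² = r², the line is tangent.

tangent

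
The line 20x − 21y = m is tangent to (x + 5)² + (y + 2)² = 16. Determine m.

For a tangent, require d(centre, line) = r = 4.
|20·(−5) − 21·(−2) − m| / √841 = 4
|m − (−58)| = 4·29, so m = 58 or m = −174.

m = −174 or m = 58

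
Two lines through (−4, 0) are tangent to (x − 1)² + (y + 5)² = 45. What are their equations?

Let a tangent through (−4, 0) have slope m. Its distance from (1, −5) must equal 3√5:
(5m − (−5))² = 45(m² + 1)
2m² − 5m + 2 = 0, so m = 1/2 or m = 2.
With m = 1/2: x − 2y = −4. With m = 2: 2x − y = −8.

x − 2y = −4 and 2x − y = −8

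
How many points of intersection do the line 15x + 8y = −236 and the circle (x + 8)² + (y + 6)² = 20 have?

2

Substituting the line into the circle gives 289x² + 6664x + 38160 = 0.
Discriminant = (6664)² − 4·289·(38160) = 295936 > 0.
Two real roots: the line is a secant.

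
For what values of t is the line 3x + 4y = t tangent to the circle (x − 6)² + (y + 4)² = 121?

The line touches the circle iff its distance from (6, −4) is 11:
|3·6 + 4·(−4) − t| / √25 = 11
|t − (2)| = 11·5, so t = 57 or t = −53.

t = −53 or t = 57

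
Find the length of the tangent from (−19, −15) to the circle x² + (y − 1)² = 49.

With centre O = (0, 1), |OP|² = 617 and r² = 49.
Power of the point: PT² = |PO|² − r² = 568, so PT = 2√142.

2√142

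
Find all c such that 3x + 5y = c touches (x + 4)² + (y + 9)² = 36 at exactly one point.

c = −57 ± 6√34

Tangency holds when the distance from the centre (−4, −9) to the line equals the radius 6:
|3·(−4) + 5·(−9) − c| / √34 = 6
|c − (−57)| = 6√34.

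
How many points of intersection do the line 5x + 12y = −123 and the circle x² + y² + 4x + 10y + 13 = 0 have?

0

Centre (−2, −5), r² = 16. Distance² from centre to line = (53)²/169 = 2809/169.
Since d² > r², the line lies outside the circle.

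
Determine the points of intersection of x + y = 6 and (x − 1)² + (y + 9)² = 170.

Express y = −x + 6 and substitute into the circle:
2x² − 32x + 56 = 0  ⟹  x² − 16x + 28 = 0
x = 14 or x = 2, giving (14, −8) and (2, 4).

(2, 4) and (14, −8)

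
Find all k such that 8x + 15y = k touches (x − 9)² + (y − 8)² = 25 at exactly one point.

k = 107 or k = 277

Tangency holds when the distance from the centre (9, 8) to the line equals the radius 5:
|8·9 + 15·8 − k| / √289 = 5
|k − (192)| = 5·17, so k = 277 or k = 107.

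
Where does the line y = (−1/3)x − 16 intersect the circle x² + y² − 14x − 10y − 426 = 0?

(−3, −15) and (3, −17)

Express y = (−48 − x)/3 and substitute into the circle:
10x² − 90 = 0  ⟹  x² − 9 = 0
x = 3 or x = −3, giving (3, −17) and (−3, −15).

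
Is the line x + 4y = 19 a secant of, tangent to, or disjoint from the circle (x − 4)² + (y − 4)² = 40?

secant

Substituting the line into the circle gives 17x² − 134x − 375 = 0.
Discriminant = (−134)² − 4·17·(−375) = 43456 > 0.
Two real roots: the line is a secant.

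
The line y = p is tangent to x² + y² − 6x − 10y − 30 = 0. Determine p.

The line touches the circle iff its distance from (3, 5) is 8:
|0·3 + 1·5 − p| / √1 = 8
|p − (5)| = 8, so p = 13 or p = −3.

p = −3 or p = 13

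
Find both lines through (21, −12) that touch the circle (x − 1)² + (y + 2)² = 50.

A line y − (−12) = m(x − (21)) is tangent when its distance from (1, −2) is 5√2:
[m·(−20) − (10)]² = 50(m² + 1)
7m² + 8m + 1 = 0, so m = −1/7 or m = −1.
With m = −1/7: x + 7y = −63. With m = −1: x + y = 9.

x + 7y = −63 and x + y = 9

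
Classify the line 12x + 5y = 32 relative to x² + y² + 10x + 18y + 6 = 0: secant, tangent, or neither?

Centre (−5, −9), r² = 100. Distance² from centre to line = (−137)²/169 = 18769/169.
Since d² > r², the line lies outside the circle.

neither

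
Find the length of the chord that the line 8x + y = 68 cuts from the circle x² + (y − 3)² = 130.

The distance from (0, 3) to the line is 65/√65, and r² = 130.
Chord = 2√(r² − d²) = 2·√(65) = 2√65.

2√65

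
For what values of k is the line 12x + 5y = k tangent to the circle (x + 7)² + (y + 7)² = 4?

The line touches the circle iff its distance from (−7, −7) is 2:
|12·(−7) + 5·(−7) − k| / √169 = 2
|k − (−119)| = 2·13, so k = −93 or k = −145.

k = −145 or k = −93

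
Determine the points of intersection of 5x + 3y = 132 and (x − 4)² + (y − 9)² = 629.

Express y = (132 − 5x)/3 and substitute into the circle:
34x² − 1122x + 5508 = 0  ⟹  x² − 33x + 162 = 0
x = 27 or x = 6, giving (27, −1) and (6, 34).

(6, 34) and (27, −1)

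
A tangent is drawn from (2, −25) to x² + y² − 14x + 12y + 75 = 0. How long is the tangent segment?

Centre (7, −6), r² = 10. |PO|² = (−5)² + (−19)² = 386.
Power of the point: PT² = |PO|² − r² = 376, so PT = 2√94.

2√94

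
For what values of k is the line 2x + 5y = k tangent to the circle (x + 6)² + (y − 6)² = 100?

For a tangent, require d(centre, line) = r = 10.
|2·(−6) + 5·6 − k| / √29 = 10
|k − (18)| = 10√29.

k = 18 ± 10√29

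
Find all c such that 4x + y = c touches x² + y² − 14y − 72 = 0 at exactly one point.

c = 7 ± 11√17

For a tangent, require d(centre, line) = r = 11.
|4·0 + 1·7 − c| / √17 = 11
|c − (7)| = 11√17.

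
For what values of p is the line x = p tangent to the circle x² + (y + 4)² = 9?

The line touches the circle iff its distance from (0, −4) is 3:
|1·0 + 0·(−4) − p| / √1 = 3
|p| = 3, so p = 3 or p = −3.

p = −3 or p = 3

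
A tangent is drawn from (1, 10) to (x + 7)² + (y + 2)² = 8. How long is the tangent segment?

With centre O = (−7, −2), |OP|² = 208 and r² = 8.
The tangent meets the radius at right angles, so tangent² = |PO|² − r² = 208 − 8 = 200.

10√2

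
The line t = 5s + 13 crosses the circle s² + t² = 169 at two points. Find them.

Express t = 5s + 13 and substitute into the circle:
26s² + 130s = 0  ⟹  s² + 5s = 0
s = 0 or s = −5, giving (0, 13) and (−5, −12).

(−5, −12) and (0, 13)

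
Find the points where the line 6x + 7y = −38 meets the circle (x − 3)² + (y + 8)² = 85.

(−4, −2) and (10, −14)

Substitute y = (−38 − 6x)/7:
85x² − 510x − 3400 = 0  ⟹  x² − 6x − 40 = 0
x = 10 or x = −4, giving (10, −14) and (−4, −2).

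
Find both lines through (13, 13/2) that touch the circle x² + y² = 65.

Write the tangent as mx − y + (13/2 − m·(13)) = 0 and set its distance from the centre to √65:
[m·(−13) − (−13/2)]² = 65(m² + 1)
32m² − 52m − 7 = 0, so m = 7/4 or m = −1/8.
Through (13, 13/2) these give 7x − 4y = 65 and x + 8y = 65.

7x − 4y = 65 and x + 8y = 65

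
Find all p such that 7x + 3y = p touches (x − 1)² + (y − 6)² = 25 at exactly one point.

Tangency holds when the distance from the centre (1, 6) to the line equals the radius 5:
|7·1 + 3·6 − p| / √58 = 5
|p − (25)| = 5√58.

p = 25 ± 5√58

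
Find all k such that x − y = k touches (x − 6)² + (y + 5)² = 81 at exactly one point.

The line touches the circle iff its distance from (6, −5) is 9:
|1·6 − 1·(−5) − k| / √2 = 9
|k − (11)| = 9√2.

k = 11 ± 9√2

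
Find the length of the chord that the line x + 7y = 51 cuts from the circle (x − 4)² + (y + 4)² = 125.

5√2

Substitute y = (51 − x)/7:
50x² − 550x + 900 = 0  ⟹  x² − 11x + 18 = 0
x = 9 or x = 2, giving (9, 6) and (2, 7).
|(9, 6) − (2, 7)| = √((7)² + (−1)²) = 5√2.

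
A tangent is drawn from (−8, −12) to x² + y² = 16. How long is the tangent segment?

Centre (0, 0), r² = 16. |PO|² = (−8)² + (−12)² = 208.
Power of the point: PT² = |PO|² − r² = 192, so PT = 8√3.

8√3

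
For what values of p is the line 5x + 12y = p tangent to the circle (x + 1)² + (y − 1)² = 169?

The line touches the circle iff its distance from (−1, 1) is 13:
|5·(−1) + 12·1 − p| / √169 = 13
|p − (7)| = 13·13, so p = 176 or p = −162.

p = −162 or p = 176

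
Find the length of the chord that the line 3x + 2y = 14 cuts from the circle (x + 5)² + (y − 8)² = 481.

12√13

Centre (−5, 8), r² = 481. Perpendicular distance d from centre to line = |−13| / √13 = 13/√13.
Half the chord is √(r² − d²) = √(468), so the full chord is 12√13.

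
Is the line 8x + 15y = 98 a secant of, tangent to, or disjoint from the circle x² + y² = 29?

Substituting the line into the circle gives 289x² − 1568x + 3079 = 0.
Discriminant = (−1568)² − 4·289·(3079) = −1100700 < 0.
No real roots: the line does not meet the circle.

disjoint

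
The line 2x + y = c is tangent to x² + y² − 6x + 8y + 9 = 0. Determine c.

c = 2 ± 4√5

The line touches the circle iff its distance from (3, −4) is 4:
|2·3 + 1·(−4) − c| / √5 = 4
|c − (2)| = 4√5.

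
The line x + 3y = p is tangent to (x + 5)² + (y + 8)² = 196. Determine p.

Tangency holds when the distance from the centre (−5, −8) to the line equals the radius 14:
|1·(−5) + 3·(−8) − p| / √10 = 14
|p − (−29)| = 14√10.

p = −29 ± 14√10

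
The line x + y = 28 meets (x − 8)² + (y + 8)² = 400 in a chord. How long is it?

4√2

Substitute y = −x + 28:
2x² − 88x + 960 = 0  ⟹  x² − 44x + 480 = 0
x = 24 or x = 20, giving (24, 4) and (20, 8).
|(24, 4) − (20, 8)| = √((4)² + (−4)²) = 4√2.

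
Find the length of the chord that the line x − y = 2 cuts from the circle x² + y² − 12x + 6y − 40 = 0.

The distance from (6, −3) to the line is 7/√2, and r² = 85.
Chord = 2√(r² − d²) = 2·√(121/2) = 11√2.

11√2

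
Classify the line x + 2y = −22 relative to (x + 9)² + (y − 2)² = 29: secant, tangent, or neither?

d² = (1·(−9) + 2·2 − (−22))²/5 = 289/5; r² = 29.
Since d² > r², the line lies outside the circle.

neither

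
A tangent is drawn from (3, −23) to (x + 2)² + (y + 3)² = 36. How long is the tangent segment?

√389

The centre is (−2, −3) and r = 6. The square of the distance from P to the centre is 25 + 400 = 425.
By the tangent–radius right angle, tangent length = √(|PO|² − r²) = √389.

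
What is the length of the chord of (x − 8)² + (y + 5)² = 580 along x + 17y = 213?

From the line, y = (213 − x)/17. Substituting:
290x² − 5220x − 60320 = 0  ⟹  x² − 18x − 208 = 0
x = 26 or x = −8, giving (26, 11) and (−8, 13).
|(26, 11) − (−8, 13)| = √((34)² + (−2)²) = 2√290.

2√290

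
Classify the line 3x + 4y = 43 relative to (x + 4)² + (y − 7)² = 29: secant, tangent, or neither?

neither

d² = (3·(−4) + 4·7 − (43))²/25 = 729/25; r² = 29.
Since d² > r², the line lies outside the circle.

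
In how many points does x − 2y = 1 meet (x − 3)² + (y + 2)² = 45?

Centre (3, −2), r² = 45. Distance² from centre to line = (6)²/5 = 36/5.
Since d² < r², the line cuts the circle twice.

2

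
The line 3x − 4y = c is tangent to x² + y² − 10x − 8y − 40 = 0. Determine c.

c = −46 or c = 44

Tangency holds when the distance from the centre (5, 4) to the line equals the radius 9:
|3·5 − 4·4 − c| / √25 = 9
|c − (−1)| = 9·5, so c = 44 or c = −46.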